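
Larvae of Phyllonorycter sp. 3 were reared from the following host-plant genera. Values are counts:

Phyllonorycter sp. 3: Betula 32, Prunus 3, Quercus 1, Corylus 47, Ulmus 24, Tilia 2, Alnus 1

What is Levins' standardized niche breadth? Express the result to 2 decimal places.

Proportions for Phyllonorycter sp. 3 (n=110): 32/110=0.2909, 3/110=0.0273, 1/110=0.0091, 47/110=0.4273, 24/110=0.2182, 2/110=0.0182, 1/110=0.0091
Σpᵢ² = 0.2909² + 0.0273² + 0.0091² + 0.4273² + 0.2182² + 0.0182² + 0.0091² = 0.084623 + 0.000745 + 0.000083 + 0.182585 + 0.047611 + 0.000331 + 0.000083 = 0.316061
B = 1 / 0.316061 = 3.1639
Bₛ = (B − 1)/(n − 1) = (3.1639 − 1)/(7 − 1) = 2.1639/6 = 0.3607

0.36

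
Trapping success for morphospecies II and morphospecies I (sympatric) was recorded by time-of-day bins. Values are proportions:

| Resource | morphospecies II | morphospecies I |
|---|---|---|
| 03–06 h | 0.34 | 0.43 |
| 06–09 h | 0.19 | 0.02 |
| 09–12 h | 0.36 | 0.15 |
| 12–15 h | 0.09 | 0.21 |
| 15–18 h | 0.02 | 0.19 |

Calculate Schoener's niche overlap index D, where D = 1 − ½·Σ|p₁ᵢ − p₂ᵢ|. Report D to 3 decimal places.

0.620

Σ|p₁ᵢ − p₂ᵢ| = 0.09 + 0.17 + 0.21 + 0.12 + 0.17 = 0.76
D = 1 − ½ × 0.76 = 1 − 0.380 = 0.62000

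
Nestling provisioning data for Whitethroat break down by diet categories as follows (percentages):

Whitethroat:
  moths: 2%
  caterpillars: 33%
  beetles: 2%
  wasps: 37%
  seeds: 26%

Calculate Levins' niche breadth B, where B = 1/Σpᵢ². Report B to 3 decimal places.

Convert percentages to proportions (divide by 100).
Σpᵢ² = 0.02² + 0.33² + 0.02² + 0.37² + 0.26² = 0.0004 + 0.1089 + 0.0004 + 0.1369 + 0.0676 = 0.3142
B = 1 / 0.3142 = 3.18269

3.183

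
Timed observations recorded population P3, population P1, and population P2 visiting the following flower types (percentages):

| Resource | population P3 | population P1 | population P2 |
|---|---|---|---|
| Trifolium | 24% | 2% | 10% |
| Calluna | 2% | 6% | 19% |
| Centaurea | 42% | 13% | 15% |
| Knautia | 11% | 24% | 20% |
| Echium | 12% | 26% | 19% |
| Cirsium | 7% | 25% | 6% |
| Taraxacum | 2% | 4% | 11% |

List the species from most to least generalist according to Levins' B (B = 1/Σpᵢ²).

population P2 > population P1 > population P3

Convert percentages to proportions (divide by 100).
Σp_P3ᵢ² = 0.24² + 0.02² + 0.42² + 0.11² + 0.12² + 0.07² + 0.02² = 0.0576 + 0.0004 + 0.1764 + 0.0121 + 0.0144 + 0.0049 + 0.0004 = 0.2662
B_P3 = 1 / 0.2662 = 3.7566
Σp_P1ᵢ² = 0.02² + 0.06² + 0.13² + 0.24² + 0.26² + 0.25² + 0.04² = 0.0004 + 0.0036 + 0.0169 + 0.0576 + 0.0676 + 0.0625 + 0.0016 = 0.2102
B_P1 = 1 / 0.2102 = 4.7574
Σp_P2ᵢ² = 0.10² + 0.19² + 0.15² + 0.20² + 0.19² + 0.06² + 0.11² = 0.0100 + 0.0361 + 0.0225 + 0.0400 + 0.0361 + 0.0036 + 0.0121 = 0.1604
B_P2 = 1 / 0.1604 = 6.2344
Ranking by B (broadest → narrowest): population P2 (6.23) > population P1 (4.76) > population P3 (3.76)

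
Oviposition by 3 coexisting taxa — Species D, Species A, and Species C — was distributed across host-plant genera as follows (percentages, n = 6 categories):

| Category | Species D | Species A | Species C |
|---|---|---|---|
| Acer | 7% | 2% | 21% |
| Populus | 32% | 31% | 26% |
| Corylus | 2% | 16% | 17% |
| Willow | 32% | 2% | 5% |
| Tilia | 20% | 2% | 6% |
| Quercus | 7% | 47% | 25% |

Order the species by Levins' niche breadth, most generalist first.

Species C > Species D > Species A

Convert percentages to proportions (divide by 100).
Σp_Dᵢ² = 0.07² + 0.32² + 0.02² + 0.32² + 0.20² + 0.07² = 0.0049 + 0.1024 + 0.0004 + 0.1024 + 0.0400 + 0.0049 = 0.2550
B_D = 1 / 0.2550 = 3.9216
Σp_Aᵢ² = 0.02² + 0.31² + 0.16² + 0.02² + 0.02² + 0.47² = 0.0004 + 0.0961 + 0.0256 + 0.0004 + 0.0004 + 0.2209 = 0.3438
B_A = 1 / 0.3438 = 2.9087
Σp_Cᵢ² = 0.21² + 0.26² + 0.17² + 0.05² + 0.06² + 0.25² = 0.0441 + 0.0676 + 0.0289 + 0.0025 + 0.0036 + 0.0625 = 0.2092
B_C = 1 / 0.2092 = 4.7801
Ranking by B (broadest → narrowest): Species C (4.78) > Species D (3.92) > Species A (2.91)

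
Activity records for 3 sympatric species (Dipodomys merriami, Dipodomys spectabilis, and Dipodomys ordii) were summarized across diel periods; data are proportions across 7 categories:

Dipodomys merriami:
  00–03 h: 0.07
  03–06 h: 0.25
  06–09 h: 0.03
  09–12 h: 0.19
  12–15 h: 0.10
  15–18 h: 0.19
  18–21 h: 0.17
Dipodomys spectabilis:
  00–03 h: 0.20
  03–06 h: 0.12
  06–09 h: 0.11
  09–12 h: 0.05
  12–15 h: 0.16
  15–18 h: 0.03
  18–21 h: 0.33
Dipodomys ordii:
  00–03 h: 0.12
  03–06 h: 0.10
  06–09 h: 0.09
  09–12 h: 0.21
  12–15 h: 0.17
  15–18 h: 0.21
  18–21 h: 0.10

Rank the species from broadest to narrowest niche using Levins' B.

Dipodomys ordii > Dipodomys merriami > Dipodomys spectabilis

Σp_merrᵢ² = 0.07² + 0.25² + 0.03² + 0.19² + 0.10² + 0.19² + 0.17² = 0.0049 + 0.0625 + 0.0009 + 0.0361 + 0.0100 + 0.0361 + 0.0289 = 0.1794
B_merr = 1 / 0.1794 = 5.5741
Σp_specᵢ² = 0.20² + 0.12² + 0.11² + 0.05² + 0.16² + 0.03² + 0.33² = 0.0400 + 0.0144 + 0.0121 + 0.0025 + 0.0256 + 0.0009 + 0.1089 = 0.2044
B_spec = 1 / 0.2044 = 4.8924
Σp_ordiᵢ² = 0.12² + 0.10² + 0.09² + 0.21² + 0.17² + 0.21² + 0.10² = 0.0144 + 0.0100 + 0.0081 + 0.0441 + 0.0289 + 0.0441 + 0.0100 = 0.1596
B_ordi = 1 / 0.1596 = 6.2657
Ranking by B (broadest → narrowest): Dipodomys ordii (6.27) > Dipodomys merriami (5.57) > Dipodomys spectabilis (4.89)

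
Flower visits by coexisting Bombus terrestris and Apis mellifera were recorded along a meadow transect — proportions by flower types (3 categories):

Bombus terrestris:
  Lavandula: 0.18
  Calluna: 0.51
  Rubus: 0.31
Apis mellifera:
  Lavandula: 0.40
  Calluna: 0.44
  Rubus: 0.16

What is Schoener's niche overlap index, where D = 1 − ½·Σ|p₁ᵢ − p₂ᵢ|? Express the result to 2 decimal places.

0.78

Σ|p₁ᵢ − p₂ᵢ| = 0.22 + 0.07 + 0.15 = 0.44
D = 1 − ½ × 0.44 = 1 − 0.220 = 0.7800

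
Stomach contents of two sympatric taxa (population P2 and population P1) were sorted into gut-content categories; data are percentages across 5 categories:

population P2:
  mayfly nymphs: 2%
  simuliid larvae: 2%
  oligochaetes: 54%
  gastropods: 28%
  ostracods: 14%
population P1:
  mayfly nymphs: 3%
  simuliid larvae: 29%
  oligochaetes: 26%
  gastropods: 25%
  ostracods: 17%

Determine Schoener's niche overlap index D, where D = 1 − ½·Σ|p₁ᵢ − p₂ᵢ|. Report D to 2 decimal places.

0.69

Convert percentages to proportions (divide by 100).
Σ|p₁ᵢ − p₂ᵢ| = 0.01 + 0.27 + 0.28 + 0.03 + 0.03 = 0.62
D = 1 − ½ × 0.62 = 1 − 0.310 = 0.6900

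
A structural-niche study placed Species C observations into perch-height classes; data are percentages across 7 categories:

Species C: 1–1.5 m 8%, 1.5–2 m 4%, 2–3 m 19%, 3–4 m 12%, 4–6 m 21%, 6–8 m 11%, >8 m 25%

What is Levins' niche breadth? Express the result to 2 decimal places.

Convert percentages to proportions (divide by 100).
Σpᵢ² = 0.08² + 0.04² + 0.19² + 0.12² + 0.21² + 0.11² + 0.25² = 0.0064 + 0.0016 + 0.0361 + 0.0144 + 0.0441 + 0.0121 + 0.0625 = 0.1772
B = 1 / 0.1772 = 5.6433

5.64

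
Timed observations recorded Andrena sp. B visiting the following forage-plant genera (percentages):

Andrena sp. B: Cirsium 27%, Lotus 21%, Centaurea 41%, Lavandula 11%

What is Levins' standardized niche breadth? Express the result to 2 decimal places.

0.79

Convert percentages to proportions (divide by 100).
Σpᵢ² = 0.27² + 0.21² + 0.41² + 0.11² = 0.0729 + 0.0441 + 0.1681 + 0.0121 = 0.2972
B = 1 / 0.2972 = 3.3647
Bₛ = (B − 1)/(n − 1) = (3.3647 − 1)/(4 − 1) = 2.3647/3 = 0.7882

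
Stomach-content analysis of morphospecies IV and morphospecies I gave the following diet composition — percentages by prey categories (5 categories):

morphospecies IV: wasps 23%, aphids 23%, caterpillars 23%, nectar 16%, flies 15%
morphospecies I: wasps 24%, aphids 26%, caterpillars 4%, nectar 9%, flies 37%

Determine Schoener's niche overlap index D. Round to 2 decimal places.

Convert percentages to proportions (divide by 100).
Σ|p₁ᵢ − p₂ᵢ| = 0.01 + 0.03 + 0.19 + 0.07 + 0.22 = 0.52
D = 1 − ½ × 0.52 = 1 − 0.260 = 0.7400

0.74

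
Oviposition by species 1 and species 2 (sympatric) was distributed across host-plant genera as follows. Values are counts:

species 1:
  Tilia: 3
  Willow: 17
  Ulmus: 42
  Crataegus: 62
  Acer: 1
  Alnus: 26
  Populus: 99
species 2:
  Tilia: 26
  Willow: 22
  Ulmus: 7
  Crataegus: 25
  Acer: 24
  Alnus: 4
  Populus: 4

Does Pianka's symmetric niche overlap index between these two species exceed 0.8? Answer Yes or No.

Proportions for species 1 (n=250): 3/250=0.0120, 17/250=0.0680, 42/250=0.1680, 62/250=0.2480, 1/250=0.0040, 26/250=0.1040, 99/250=0.3960
Proportions for species 2 (n=112): 26/112=0.2321, 22/112=0.1964, 7/112=0.0625, 25/112=0.2232, 24/112=0.2143, 4/112=0.0357, 4/112=0.0357
Σ p₁ᵢp₂ᵢ = 0.002785 + 0.013355 + 0.010500 + 0.055354 + 0.000857 + 0.003713 + 0.014137 = 0.100701
Σp_1ᵢ² = 0.0120² + 0.0680² + 0.1680² + 0.2480² + 0.0040² + 0.1040² + 0.3960² = 0.000144 + 0.004624 + 0.028224 + 0.061504 + 0.000016 + 0.010816 + 0.156816 = 0.262144
Σp_2ᵢ² = 0.2321² + 0.1964² + 0.0625² + 0.2232² + 0.2143² + 0.0357² + 0.0357² = 0.053870 + 0.038573 + 0.003906 + 0.049818 + 0.045924 + 0.001274 + 0.001274 = 0.194639
O = 0.100701 / √(0.262144 × 0.194639) = 0.100701 / 0.2258837 = 0.4458
O = 0.4458 < 0.8 → No.

No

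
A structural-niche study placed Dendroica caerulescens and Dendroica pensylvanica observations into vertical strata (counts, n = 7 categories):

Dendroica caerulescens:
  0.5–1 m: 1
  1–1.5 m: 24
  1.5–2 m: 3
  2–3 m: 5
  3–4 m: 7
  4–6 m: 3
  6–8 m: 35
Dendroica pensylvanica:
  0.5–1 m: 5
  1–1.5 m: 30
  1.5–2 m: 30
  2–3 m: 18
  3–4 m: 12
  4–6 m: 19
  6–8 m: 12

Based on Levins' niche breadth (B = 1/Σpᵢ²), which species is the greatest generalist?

Dendroica pensylvanica

Proportions for Dendroica caerulescens (n=78): 1/78=0.0128, 24/78=0.3077, 3/78=0.0385, 5/78=0.0641, 7/78=0.0897, 3/78=0.0385, 35/78=0.4487
Proportions for Dendroica pensylvanica (n=126): 5/126=0.0397, 30/126=0.2381, 30/126=0.2381, 18/126=0.1429, 12/126=0.0952, 19/126=0.1508, 12/126=0.0952
Σp_caerᵢ² = 0.0128² + 0.3077² + 0.0385² + 0.0641² + 0.0897² + 0.0385² + 0.4487² = 0.000164 + 0.094679 + 0.001482 + 0.004109 + 0.008046 + 0.001482 + 0.201332 = 0.311294
B_caer = 1 / 0.311294 = 3.2124
Σp_pensᵢ² = 0.0397² + 0.2381² + 0.2381² + 0.1429² + 0.0952² + 0.1508² + 0.0952² = 0.001576 + 0.056692 + 0.056692 + 0.020420 + 0.009063 + 0.022741 + 0.009063 = 0.176247
B_pens = 1 / 0.176247 = 5.6739
Highest B → broadest niche (most generalist): Dendroica pensylvanica (B = 5.67).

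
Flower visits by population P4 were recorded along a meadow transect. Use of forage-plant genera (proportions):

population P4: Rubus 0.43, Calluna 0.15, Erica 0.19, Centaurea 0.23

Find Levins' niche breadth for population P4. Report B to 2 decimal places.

3.37

Σpᵢ² = 0.43² + 0.15² + 0.19² + 0.23² = 0.1849 + 0.0225 + 0.0361 + 0.0529 = 0.2964
B = 1 / 0.2964 = 3.3738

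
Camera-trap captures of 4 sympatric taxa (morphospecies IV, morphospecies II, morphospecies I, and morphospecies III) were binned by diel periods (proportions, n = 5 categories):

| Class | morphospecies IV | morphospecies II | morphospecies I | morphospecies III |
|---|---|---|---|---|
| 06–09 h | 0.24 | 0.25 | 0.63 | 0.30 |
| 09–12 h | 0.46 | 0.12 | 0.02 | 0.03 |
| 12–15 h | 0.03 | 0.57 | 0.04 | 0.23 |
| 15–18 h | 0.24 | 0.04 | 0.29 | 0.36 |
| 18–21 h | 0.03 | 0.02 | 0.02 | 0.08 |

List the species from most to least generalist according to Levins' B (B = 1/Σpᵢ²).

morphospecies III > morphospecies IV > morphospecies II > morphospecies I

Σp_IVᵢ² = 0.24² + 0.46² + 0.03² + 0.24² + 0.03² = 0.0576 + 0.2116 + 0.0009 + 0.0576 + 0.0009 = 0.3286
B_IV = 1 / 0.3286 = 3.0432
Σp_IIᵢ² = 0.25² + 0.12² + 0.57² + 0.04² + 0.02² = 0.0625 + 0.0144 + 0.3249 + 0.0016 + 0.0004 = 0.4038
B_II = 1 / 0.4038 = 2.4765
Σp_Iᵢ² = 0.63² + 0.02² + 0.04² + 0.29² + 0.02² = 0.3969 + 0.0004 + 0.0016 + 0.0841 + 0.0004 = 0.4834
B_I = 1 / 0.4834 = 2.0687
Σp_IIIᵢ² = 0.30² + 0.03² + 0.23² + 0.36² + 0.08² = 0.0900 + 0.0009 + 0.0529 + 0.1296 + 0.0064 = 0.2798
B_III = 1 / 0.2798 = 3.5740
Ranking by B (broadest → narrowest): morphospecies III (3.57) > morphospecies IV (3.04) > morphospecies II (2.48) > morphospecies I (2.07)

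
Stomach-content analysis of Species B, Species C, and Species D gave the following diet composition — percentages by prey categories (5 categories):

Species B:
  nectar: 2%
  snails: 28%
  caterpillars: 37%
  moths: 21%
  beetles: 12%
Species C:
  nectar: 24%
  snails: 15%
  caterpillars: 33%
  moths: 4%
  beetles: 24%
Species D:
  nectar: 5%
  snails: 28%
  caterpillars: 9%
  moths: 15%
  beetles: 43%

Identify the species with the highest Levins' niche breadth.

Convert percentages to proportions (divide by 100).
Σp_Bᵢ² = 0.02² + 0.28² + 0.37² + 0.21² + 0.12² = 0.0004 + 0.0784 + 0.1369 + 0.0441 + 0.0144 = 0.2742
B_B = 1 / 0.2742 = 3.6470
Σp_Cᵢ² = 0.24² + 0.15² + 0.33² + 0.04² + 0.24² = 0.0576 + 0.0225 + 0.1089 + 0.0016 + 0.0576 = 0.2482
B_C = 1 / 0.2482 = 4.0290
Σp_Dᵢ² = 0.05² + 0.28² + 0.09² + 0.15² + 0.43² = 0.0025 + 0.0784 + 0.0081 + 0.0225 + 0.1849 = 0.2964
B_D = 1 / 0.2964 = 3.3738
Highest B → broadest niche (most generalist): Species C (B = 4.03).

Species C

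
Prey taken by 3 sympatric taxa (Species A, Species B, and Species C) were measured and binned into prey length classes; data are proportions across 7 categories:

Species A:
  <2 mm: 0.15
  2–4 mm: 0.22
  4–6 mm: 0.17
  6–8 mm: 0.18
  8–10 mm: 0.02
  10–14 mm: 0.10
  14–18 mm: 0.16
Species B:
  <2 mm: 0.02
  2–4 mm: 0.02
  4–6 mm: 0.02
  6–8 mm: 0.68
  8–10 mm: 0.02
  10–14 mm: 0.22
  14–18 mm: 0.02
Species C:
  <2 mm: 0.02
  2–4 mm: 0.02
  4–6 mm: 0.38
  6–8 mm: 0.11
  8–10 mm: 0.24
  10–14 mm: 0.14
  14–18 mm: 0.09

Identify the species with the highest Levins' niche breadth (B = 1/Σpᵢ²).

Species A

Σp_Aᵢ² = 0.15² + 0.22² + 0.17² + 0.18² + 0.02² + 0.10² + 0.16² = 0.0225 + 0.0484 + 0.0289 + 0.0324 + 0.0004 + 0.0100 + 0.0256 = 0.1682
B_A = 1 / 0.1682 = 5.9453
Σp_Bᵢ² = 0.02² + 0.02² + 0.02² + 0.68² + 0.02² + 0.22² + 0.02² = 0.0004 + 0.0004 + 0.0004 + 0.4624 + 0.0004 + 0.0484 + 0.0004 = 0.5128
B_B = 1 / 0.5128 = 1.9501
Σp_Cᵢ² = 0.02² + 0.02² + 0.38² + 0.11² + 0.24² + 0.14² + 0.09² = 0.0004 + 0.0004 + 0.1444 + 0.0121 + 0.0576 + 0.0196 + 0.0081 = 0.2426
B_C = 1 / 0.2426 = 4.1220
Highest B → broadest niche (most generalist): Species A (B = 5.95).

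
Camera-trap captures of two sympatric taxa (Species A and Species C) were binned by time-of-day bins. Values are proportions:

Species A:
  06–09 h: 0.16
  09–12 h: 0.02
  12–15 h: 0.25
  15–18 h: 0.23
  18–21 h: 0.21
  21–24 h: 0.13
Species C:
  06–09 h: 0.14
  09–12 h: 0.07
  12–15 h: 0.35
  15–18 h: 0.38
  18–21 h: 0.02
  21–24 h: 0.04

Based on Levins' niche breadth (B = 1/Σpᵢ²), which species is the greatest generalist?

Species A

Σp_Aᵢ² = 0.16² + 0.02² + 0.25² + 0.23² + 0.21² + 0.13² = 0.0256 + 0.0004 + 0.0625 + 0.0529 + 0.0441 + 0.0169 = 0.2024
B_A = 1 / 0.2024 = 4.9407
Σp_Cᵢ² = 0.14² + 0.07² + 0.35² + 0.38² + 0.02² + 0.04² = 0.0196 + 0.0049 + 0.1225 + 0.1444 + 0.0004 + 0.0016 = 0.2934
B_C = 1 / 0.2934 = 3.4083
Highest B → broadest niche (most generalist): Species A (B = 4.94).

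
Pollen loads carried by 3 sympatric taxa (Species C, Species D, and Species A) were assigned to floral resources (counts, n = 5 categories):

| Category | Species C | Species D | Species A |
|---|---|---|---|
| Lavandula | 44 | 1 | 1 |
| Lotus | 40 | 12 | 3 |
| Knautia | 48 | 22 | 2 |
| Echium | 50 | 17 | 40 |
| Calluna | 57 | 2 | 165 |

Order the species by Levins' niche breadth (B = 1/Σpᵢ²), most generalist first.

Proportions for Species C (n=239): 44/239=0.1841, 40/239=0.1674, 48/239=0.2008, 50/239=0.2092, 57/239=0.2385
Proportions for Species D (n=54): 1/54=0.0185, 12/54=0.2222, 22/54=0.4074, 17/54=0.3148, 2/54=0.0370
Proportions for Species A (n=211): 1/211=0.0047, 3/211=0.0142, 2/211=0.0095, 40/211=0.1896, 165/211=0.7820
Σp_Cᵢ² = 0.1841² + 0.1674² + 0.2008² + 0.2092² + 0.2385² = 0.033893 + 0.028023 + 0.040321 + 0.043765 + 0.056882 = 0.202884
B_C = 1 / 0.202884 = 4.9289
Σp_Dᵢ² = 0.0185² + 0.2222² + 0.4074² + 0.3148² + 0.0370² = 0.000342 + 0.049373 + 0.165975 + 0.099099 + 0.001369 = 0.316158
B_D = 1 / 0.316158 = 3.1630
Σp_Aᵢ² = 0.0047² + 0.0142² + 0.0095² + 0.1896² + 0.7820² = 0.000022 + 0.000202 + 0.000090 + 0.035948 + 0.611524 = 0.647786
B_A = 1 / 0.647786 = 1.5437
Ranking by B (broadest → narrowest): Species C (4.93) > Species D (3.16) > Species A (1.54)

Species C > Species D > Species A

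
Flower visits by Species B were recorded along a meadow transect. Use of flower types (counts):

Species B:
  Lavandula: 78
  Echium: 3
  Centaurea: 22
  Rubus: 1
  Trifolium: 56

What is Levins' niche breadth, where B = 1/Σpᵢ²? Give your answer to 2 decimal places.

Proportions for Species B (n=160): 78/160=0.4875, 3/160=0.0188, 22/160=0.1375, 1/160=0.0063, 56/160=0.3500
Σpᵢ² = 0.4875² + 0.0188² + 0.1375² + 0.0063² + 0.3500² = 0.237656 + 0.000353 + 0.018906 + 0.000040 + 0.122500 = 0.379455
B = 1 / 0.379455 = 2.6354

2.64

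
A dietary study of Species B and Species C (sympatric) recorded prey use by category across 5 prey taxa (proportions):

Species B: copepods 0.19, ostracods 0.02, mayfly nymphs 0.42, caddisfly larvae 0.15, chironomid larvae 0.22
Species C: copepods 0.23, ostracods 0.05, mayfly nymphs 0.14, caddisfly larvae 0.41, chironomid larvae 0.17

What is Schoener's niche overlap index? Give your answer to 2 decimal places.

0.67

Σ|p₁ᵢ − p₂ᵢ| = 0.04 + 0.03 + 0.28 + 0.26 + 0.05 = 0.66
D = 1 − ½ × 0.66 = 1 − 0.330 = 0.6700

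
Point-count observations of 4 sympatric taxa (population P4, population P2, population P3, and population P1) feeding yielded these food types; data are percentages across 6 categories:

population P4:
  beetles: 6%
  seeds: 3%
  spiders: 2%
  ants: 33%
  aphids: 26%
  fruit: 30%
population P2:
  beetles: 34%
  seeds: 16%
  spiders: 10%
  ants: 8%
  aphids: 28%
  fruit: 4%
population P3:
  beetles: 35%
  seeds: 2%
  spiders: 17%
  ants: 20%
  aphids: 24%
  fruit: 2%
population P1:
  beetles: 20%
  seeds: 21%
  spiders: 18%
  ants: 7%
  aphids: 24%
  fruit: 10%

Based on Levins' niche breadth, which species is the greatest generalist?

Convert percentages to proportions (divide by 100).
Σp_P4ᵢ² = 0.06² + 0.03² + 0.02² + 0.33² + 0.26² + 0.30² = 0.0036 + 0.0009 + 0.0004 + 0.1089 + 0.0676 + 0.0900 = 0.2714
B_P4 = 1 / 0.2714 = 3.6846
Σp_P2ᵢ² = 0.34² + 0.16² + 0.10² + 0.08² + 0.28² + 0.04² = 0.1156 + 0.0256 + 0.0100 + 0.0064 + 0.0784 + 0.0016 = 0.2376
B_P2 = 1 / 0.2376 = 4.2088
Σp_P3ᵢ² = 0.35² + 0.02² + 0.17² + 0.20² + 0.24² + 0.02² = 0.1225 + 0.0004 + 0.0289 + 0.0400 + 0.0576 + 0.0004 = 0.2498
B_P3 = 1 / 0.2498 = 4.0032
Σp_P1ᵢ² = 0.20² + 0.21² + 0.18² + 0.07² + 0.24² + 0.10² = 0.0400 + 0.0441 + 0.0324 + 0.0049 + 0.0576 + 0.0100 = 0.1890
B_P1 = 1 / 0.1890 = 5.2910
Highest B → broadest niche (most generalist): population P1 (B = 5.29).

population P1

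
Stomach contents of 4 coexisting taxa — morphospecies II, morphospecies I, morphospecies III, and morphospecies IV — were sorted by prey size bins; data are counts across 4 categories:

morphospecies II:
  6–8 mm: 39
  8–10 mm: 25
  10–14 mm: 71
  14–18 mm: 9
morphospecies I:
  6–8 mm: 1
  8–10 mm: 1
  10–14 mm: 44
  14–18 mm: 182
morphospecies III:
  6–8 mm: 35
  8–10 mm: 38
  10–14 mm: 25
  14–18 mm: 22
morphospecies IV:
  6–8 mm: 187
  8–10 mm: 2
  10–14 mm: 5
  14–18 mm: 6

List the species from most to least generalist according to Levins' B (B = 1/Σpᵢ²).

Proportions for morphospecies II (n=144): 39/144=0.2708, 25/144=0.1736, 71/144=0.4931, 9/144=0.0625
Proportions for morphospecies I (n=228): 1/228=0.0044, 1/228=0.0044, 44/228=0.1930, 182/228=0.7982
Proportions for morphospecies III (n=120): 35/120=0.2917, 38/120=0.3167, 25/120=0.2083, 22/120=0.1833
Proportions for morphospecies IV (n=200): 187/200=0.9350, 2/200=0.0100, 5/200=0.0250, 6/200=0.0300
Σp_IIᵢ² = 0.2708² + 0.1736² + 0.4931² + 0.0625² = 0.073333 + 0.030137 + 0.243148 + 0.003906 = 0.350524
B_II = 1 / 0.350524 = 2.8529
Σp_Iᵢ² = 0.0044² + 0.0044² + 0.1930² + 0.7982² = 0.000019 + 0.000019 + 0.037249 + 0.637123 = 0.674410
B_I = 1 / 0.674410 = 1.4828
Σp_IIIᵢ² = 0.2917² + 0.3167² + 0.2083² + 0.1833² = 0.085089 + 0.100299 + 0.043389 + 0.033599 = 0.262376
B_III = 1 / 0.262376 = 3.8113
Σp_IVᵢ² = 0.9350² + 0.0100² + 0.0250² + 0.0300² = 0.874225 + 0.000100 + 0.000625 + 0.000900 = 0.875850
B_IV = 1 / 0.875850 = 1.1417
Ranking by B (broadest → narrowest): morphospecies III (3.81) > morphospecies II (2.85) > morphospecies I (1.48) > morphospecies IV (1.14)

morphospecies III > morphospecies II > morphospecies I > morphospecies IV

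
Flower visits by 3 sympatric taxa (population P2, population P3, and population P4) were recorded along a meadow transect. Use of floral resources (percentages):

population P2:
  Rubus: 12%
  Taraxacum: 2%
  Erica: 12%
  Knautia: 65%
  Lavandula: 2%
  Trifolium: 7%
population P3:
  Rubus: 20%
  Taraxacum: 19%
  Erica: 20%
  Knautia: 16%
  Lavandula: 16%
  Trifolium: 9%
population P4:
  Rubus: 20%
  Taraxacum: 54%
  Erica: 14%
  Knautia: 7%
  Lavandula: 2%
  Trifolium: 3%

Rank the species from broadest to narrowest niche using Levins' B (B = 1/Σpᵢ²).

population P3 > population P4 > population P2

Convert percentages to proportions (divide by 100).
Σp_P2ᵢ² = 0.12² + 0.02² + 0.12² + 0.65² + 0.02² + 0.07² = 0.0144 + 0.0004 + 0.0144 + 0.4225 + 0.0004 + 0.0049 = 0.4570
B_P2 = 1 / 0.4570 = 2.1882
Σp_P3ᵢ² = 0.20² + 0.19² + 0.20² + 0.16² + 0.16² + 0.09² = 0.0400 + 0.0361 + 0.0400 + 0.0256 + 0.0256 + 0.0081 = 0.1754
B_P3 = 1 / 0.1754 = 5.7013
Σp_P4ᵢ² = 0.20² + 0.54² + 0.14² + 0.07² + 0.02² + 0.03² = 0.0400 + 0.2916 + 0.0196 + 0.0049 + 0.0004 + 0.0009 = 0.3574
B_P4 = 1 / 0.3574 = 2.7980
Ranking by B (broadest → narrowest): population P3 (5.70) > population P4 (2.80) > population P2 (2.19)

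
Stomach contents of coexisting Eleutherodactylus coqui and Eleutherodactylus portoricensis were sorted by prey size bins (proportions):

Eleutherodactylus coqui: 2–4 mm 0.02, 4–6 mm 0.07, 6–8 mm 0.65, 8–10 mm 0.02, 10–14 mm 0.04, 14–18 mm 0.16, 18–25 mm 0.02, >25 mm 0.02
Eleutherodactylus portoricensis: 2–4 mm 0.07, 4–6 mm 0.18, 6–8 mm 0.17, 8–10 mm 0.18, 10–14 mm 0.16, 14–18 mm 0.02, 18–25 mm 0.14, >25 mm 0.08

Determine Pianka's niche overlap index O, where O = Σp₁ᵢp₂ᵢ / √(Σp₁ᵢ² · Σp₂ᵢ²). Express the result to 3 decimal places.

0.542

Σ p₁ᵢp₂ᵢ = 0.0014 + 0.0126 + 0.1105 + 0.0036 + 0.0064 + 0.0032 + 0.0028 + 0.0016 = 0.1421
Σp_1ᵢ² = 0.02² + 0.07² + 0.65² + 0.02² + 0.04² + 0.16² + 0.02² + 0.02² = 0.0004 + 0.0049 + 0.4225 + 0.0004 + 0.0016 + 0.0256 + 0.0004 + 0.0004 = 0.4562
Σp_2ᵢ² = 0.07² + 0.18² + 0.17² + 0.18² + 0.16² + 0.02² + 0.14² + 0.08² = 0.0049 + 0.0324 + 0.0289 + 0.0324 + 0.0256 + 0.0004 + 0.0196 + 0.0064 = 0.1506
O = 0.1421 / √(0.4562 × 0.1506) = 0.1421 / 0.262114 = 0.54213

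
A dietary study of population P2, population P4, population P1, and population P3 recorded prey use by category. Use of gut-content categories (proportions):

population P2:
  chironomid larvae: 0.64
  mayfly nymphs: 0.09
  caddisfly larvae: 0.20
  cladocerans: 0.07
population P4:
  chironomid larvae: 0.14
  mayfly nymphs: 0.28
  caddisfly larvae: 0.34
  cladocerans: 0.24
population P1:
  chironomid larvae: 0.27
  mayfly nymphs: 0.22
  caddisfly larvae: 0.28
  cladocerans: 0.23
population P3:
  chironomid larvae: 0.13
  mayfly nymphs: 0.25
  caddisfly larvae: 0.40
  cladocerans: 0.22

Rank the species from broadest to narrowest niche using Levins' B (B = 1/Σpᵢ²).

population P1 > population P4 > population P3 > population P2

Σp_P2ᵢ² = 0.64² + 0.09² + 0.20² + 0.07² = 0.4096 + 0.0081 + 0.0400 + 0.0049 = 0.4626
B_P2 = 1 / 0.4626 = 2.1617
Σp_P4ᵢ² = 0.14² + 0.28² + 0.34² + 0.24² = 0.0196 + 0.0784 + 0.1156 + 0.0576 = 0.2712
B_P4 = 1 / 0.2712 = 3.6873
Σp_P1ᵢ² = 0.27² + 0.22² + 0.28² + 0.23² = 0.0729 + 0.0484 + 0.0784 + 0.0529 = 0.2526
B_P1 = 1 / 0.2526 = 3.9588
Σp_P3ᵢ² = 0.13² + 0.25² + 0.40² + 0.22² = 0.0169 + 0.0625 + 0.1600 + 0.0484 = 0.2878
B_P3 = 1 / 0.2878 = 3.4746
Ranking by B (broadest → narrowest): population P1 (3.96) > population P4 (3.69) > population P3 (3.47) > population P2 (2.16)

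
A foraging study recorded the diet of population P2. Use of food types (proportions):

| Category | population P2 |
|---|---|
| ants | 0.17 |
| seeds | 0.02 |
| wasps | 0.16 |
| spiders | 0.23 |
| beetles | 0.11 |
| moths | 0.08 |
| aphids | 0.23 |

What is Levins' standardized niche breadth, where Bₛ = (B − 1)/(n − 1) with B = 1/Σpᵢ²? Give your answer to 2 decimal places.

0.76

Σpᵢ² = 0.17² + 0.02² + 0.16² + 0.23² + 0.11² + 0.08² + 0.23² = 0.0289 + 0.0004 + 0.0256 + 0.0529 + 0.0121 + 0.0064 + 0.0529 = 0.1792
B = 1 / 0.1792 = 5.5804
Bₛ = (B − 1)/(n − 1) = (5.5804 − 1)/(7 − 1) = 4.5804/6 = 0.7634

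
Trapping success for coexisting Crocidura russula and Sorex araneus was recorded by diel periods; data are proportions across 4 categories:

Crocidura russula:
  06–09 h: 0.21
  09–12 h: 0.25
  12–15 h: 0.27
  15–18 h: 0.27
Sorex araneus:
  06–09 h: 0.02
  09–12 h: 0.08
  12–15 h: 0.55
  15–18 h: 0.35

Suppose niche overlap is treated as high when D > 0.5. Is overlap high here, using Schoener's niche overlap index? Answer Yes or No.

Yes

Σ|p₁ᵢ − p₂ᵢ| = 0.19 + 0.17 + 0.28 + 0.08 = 0.72
D = 1 − ½ × 0.72 = 1 − 0.360 = 0.6400
D = 0.6400 > 0.5 → Yes.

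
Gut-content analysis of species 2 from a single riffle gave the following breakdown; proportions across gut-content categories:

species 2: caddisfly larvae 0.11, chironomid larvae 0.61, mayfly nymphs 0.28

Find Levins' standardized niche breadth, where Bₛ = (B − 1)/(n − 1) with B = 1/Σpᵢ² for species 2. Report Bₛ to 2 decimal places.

0.58

Σpᵢ² = 0.11² + 0.61² + 0.28² = 0.0121 + 0.3721 + 0.0784 = 0.4626
B = 1 / 0.4626 = 2.1617
Bₛ = (B − 1)/(n − 1) = (2.1617 − 1)/(3 − 1) = 1.1617/2 = 0.5809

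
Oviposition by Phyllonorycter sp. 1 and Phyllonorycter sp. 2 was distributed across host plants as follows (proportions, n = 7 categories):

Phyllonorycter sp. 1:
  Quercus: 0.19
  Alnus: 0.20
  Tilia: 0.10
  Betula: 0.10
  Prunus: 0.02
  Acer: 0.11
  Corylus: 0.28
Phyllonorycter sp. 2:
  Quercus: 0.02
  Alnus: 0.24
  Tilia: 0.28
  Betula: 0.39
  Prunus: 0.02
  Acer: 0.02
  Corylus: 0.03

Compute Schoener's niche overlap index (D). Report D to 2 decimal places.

Σ|p₁ᵢ − p₂ᵢ| = 0.17 + 0.04 + 0.18 + 0.29 + 0.00 + 0.09 + 0.25 = 1.02
D = 1 − ½ × 1.02 = 1 − 0.510 = 0.4900

0.49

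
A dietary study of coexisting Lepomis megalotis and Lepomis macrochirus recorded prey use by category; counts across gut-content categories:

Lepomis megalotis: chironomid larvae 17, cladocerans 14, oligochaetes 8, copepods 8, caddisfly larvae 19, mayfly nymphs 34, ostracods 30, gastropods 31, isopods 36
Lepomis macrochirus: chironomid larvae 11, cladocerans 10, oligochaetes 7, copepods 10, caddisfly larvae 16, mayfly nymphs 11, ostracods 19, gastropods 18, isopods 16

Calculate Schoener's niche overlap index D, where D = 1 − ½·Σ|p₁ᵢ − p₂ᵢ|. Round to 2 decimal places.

Proportions for Lepomis megalotis (n=197): 17/197=0.0863, 14/197=0.0711, 8/197=0.0406, 8/197=0.0406, 19/197=0.0964, 34/197=0.1726, 30/197=0.1523, 31/197=0.1574, 36/197=0.1827
Proportions for Lepomis macrochirus (n=118): 11/118=0.0932, 10/118=0.0847, 7/118=0.0593, 10/118=0.0847, 16/118=0.1356, 11/118=0.0932, 19/118=0.1610, 18/118=0.1525, 16/118=0.1356
Σ|p₁ᵢ − p₂ᵢ| = 0.0069 + 0.0136 + 0.0187 + 0.0441 + 0.0392 + 0.0794 + 0.0087 + 0.0049 + 0.0471 = 0.2626
D = 1 − ½ × 0.2626 = 1 − 0.13130 = 0.86870

0.87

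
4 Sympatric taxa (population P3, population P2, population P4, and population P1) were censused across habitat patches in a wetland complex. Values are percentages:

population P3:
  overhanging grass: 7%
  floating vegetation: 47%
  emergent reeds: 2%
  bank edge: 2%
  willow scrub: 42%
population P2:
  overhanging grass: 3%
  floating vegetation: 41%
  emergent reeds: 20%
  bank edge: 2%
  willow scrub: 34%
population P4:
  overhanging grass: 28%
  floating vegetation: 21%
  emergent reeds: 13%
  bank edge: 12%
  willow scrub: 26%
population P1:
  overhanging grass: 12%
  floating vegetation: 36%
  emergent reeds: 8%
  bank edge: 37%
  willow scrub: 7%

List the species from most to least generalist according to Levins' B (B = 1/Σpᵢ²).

population P4 > population P1 > population P2 > population P3

Convert percentages to proportions (divide by 100).
Σp_P3ᵢ² = 0.07² + 0.47² + 0.02² + 0.02² + 0.42² = 0.0049 + 0.2209 + 0.0004 + 0.0004 + 0.1764 = 0.4030
B_P3 = 1 / 0.4030 = 2.4814
Σp_P2ᵢ² = 0.03² + 0.41² + 0.20² + 0.02² + 0.34² = 0.0009 + 0.1681 + 0.0400 + 0.0004 + 0.1156 = 0.3250
B_P2 = 1 / 0.3250 = 3.0769
Σp_P4ᵢ² = 0.28² + 0.21² + 0.13² + 0.12² + 0.26² = 0.0784 + 0.0441 + 0.0169 + 0.0144 + 0.0676 = 0.2214
B_P4 = 1 / 0.2214 = 4.5167
Σp_P1ᵢ² = 0.12² + 0.36² + 0.08² + 0.37² + 0.07² = 0.0144 + 0.1296 + 0.0064 + 0.1369 + 0.0049 = 0.2922
B_P1 = 1 / 0.2922 = 3.4223
Ranking by B (broadest → narrowest): population P4 (4.52) > population P1 (3.42) > population P2 (3.08) > population P3 (2.48)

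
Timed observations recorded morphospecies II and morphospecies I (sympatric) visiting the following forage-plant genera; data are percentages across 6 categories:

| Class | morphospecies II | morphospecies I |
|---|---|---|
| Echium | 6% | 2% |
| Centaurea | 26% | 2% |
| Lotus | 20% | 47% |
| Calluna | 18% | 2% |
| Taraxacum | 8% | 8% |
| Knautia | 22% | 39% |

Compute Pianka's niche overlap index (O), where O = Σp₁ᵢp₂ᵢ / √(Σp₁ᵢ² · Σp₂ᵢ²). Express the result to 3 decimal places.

Convert percentages to proportions (divide by 100).
Σ p₁ᵢp₂ᵢ = 0.0012 + 0.0052 + 0.0940 + 0.0036 + 0.0064 + 0.0858 = 0.1962
Σp_1ᵢ² = 0.06² + 0.26² + 0.20² + 0.18² + 0.08² + 0.22² = 0.0036 + 0.0676 + 0.0400 + 0.0324 + 0.0064 + 0.0484 = 0.1984
Σp_2ᵢ² = 0.02² + 0.02² + 0.47² + 0.02² + 0.08² + 0.39² = 0.0004 + 0.0004 + 0.2209 + 0.0004 + 0.0064 + 0.1521 = 0.3806
O = 0.1962 / √(0.1984 × 0.3806) = 0.1962 / 0.274793 = 0.71399

0.714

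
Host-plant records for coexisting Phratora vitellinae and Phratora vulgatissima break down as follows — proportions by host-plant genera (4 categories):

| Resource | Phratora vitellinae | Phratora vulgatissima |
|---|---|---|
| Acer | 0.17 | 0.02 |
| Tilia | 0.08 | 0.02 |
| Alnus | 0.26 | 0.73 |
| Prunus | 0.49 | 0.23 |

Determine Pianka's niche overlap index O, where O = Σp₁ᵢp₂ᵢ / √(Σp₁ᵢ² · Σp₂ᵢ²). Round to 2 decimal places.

Σ p₁ᵢp₂ᵢ = 0.0034 + 0.0016 + 0.1898 + 0.1127 = 0.3075
Σp_1ᵢ² = 0.17² + 0.08² + 0.26² + 0.49² = 0.0289 + 0.0064 + 0.0676 + 0.2401 = 0.3430
Σp_2ᵢ² = 0.02² + 0.02² + 0.73² + 0.23² = 0.0004 + 0.0004 + 0.5329 + 0.0529 = 0.5866
O = 0.3075 / √(0.3430 × 0.5866) = 0.3075 / 0.44856 = 0.6855

0.69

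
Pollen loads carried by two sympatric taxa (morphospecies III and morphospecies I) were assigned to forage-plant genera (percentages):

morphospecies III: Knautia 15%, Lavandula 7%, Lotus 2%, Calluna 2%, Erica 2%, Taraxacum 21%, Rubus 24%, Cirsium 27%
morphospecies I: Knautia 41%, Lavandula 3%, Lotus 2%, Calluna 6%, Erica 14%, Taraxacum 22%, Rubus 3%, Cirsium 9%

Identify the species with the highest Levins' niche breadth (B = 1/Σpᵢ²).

Convert percentages to proportions (divide by 100).
Σp_IIIᵢ² = 0.15² + 0.07² + 0.02² + 0.02² + 0.02² + 0.21² + 0.24² + 0.27² = 0.0225 + 0.0049 + 0.0004 + 0.0004 + 0.0004 + 0.0441 + 0.0576 + 0.0729 = 0.2032
B_III = 1 / 0.2032 = 4.9213
Σp_Iᵢ² = 0.41² + 0.03² + 0.02² + 0.06² + 0.14² + 0.22² + 0.03² + 0.09² = 0.1681 + 0.0009 + 0.0004 + 0.0036 + 0.0196 + 0.0484 + 0.0009 + 0.0081 = 0.2500
B_I = 1 / 0.2500 = 4.0000
Highest B → broadest niche (most generalist): morphospecies III (B = 4.92).

morphospecies III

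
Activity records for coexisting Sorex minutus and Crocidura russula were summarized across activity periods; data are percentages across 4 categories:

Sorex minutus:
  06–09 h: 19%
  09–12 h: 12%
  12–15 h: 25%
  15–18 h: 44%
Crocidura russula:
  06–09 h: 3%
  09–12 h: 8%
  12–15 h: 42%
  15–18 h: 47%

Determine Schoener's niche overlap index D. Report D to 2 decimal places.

0.80

Convert percentages to proportions (divide by 100).
Σ|p₁ᵢ − p₂ᵢ| = 0.16 + 0.04 + 0.17 + 0.03 = 0.40
D = 1 − ½ × 0.40 = 1 − 0.200 = 0.8000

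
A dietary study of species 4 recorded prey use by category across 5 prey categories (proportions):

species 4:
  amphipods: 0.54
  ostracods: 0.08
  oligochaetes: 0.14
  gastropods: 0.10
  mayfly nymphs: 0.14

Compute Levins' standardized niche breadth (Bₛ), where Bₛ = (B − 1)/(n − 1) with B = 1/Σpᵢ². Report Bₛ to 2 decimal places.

0.47

Σpᵢ² = 0.54² + 0.08² + 0.14² + 0.10² + 0.14² = 0.2916 + 0.0064 + 0.0196 + 0.0100 + 0.0196 = 0.3472
B = 1 / 0.3472 = 2.8802
Bₛ = (B − 1)/(n − 1) = (2.8802 − 1)/(5 − 1) = 1.8802/4 = 0.4701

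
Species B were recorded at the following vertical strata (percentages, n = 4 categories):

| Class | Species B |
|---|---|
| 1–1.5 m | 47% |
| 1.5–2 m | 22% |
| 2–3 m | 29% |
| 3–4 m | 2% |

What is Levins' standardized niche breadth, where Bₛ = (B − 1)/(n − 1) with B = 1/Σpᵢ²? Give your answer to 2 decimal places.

Convert percentages to proportions (divide by 100).
Σpᵢ² = 0.47² + 0.22² + 0.29² + 0.02² = 0.2209 + 0.0484 + 0.0841 + 0.0004 = 0.3538
B = 1 / 0.3538 = 2.8265
Bₛ = (B − 1)/(n − 1) = (2.8265 − 1)/(4 − 1) = 1.8265/3 = 0.6088

0.61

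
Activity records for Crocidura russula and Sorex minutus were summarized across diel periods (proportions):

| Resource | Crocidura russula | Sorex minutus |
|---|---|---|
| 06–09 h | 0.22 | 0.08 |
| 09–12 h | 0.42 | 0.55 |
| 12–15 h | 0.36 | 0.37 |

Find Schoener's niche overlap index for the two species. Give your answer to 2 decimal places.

Σ|p₁ᵢ − p₂ᵢ| = 0.14 + 0.13 + 0.01 = 0.28
D = 1 − ½ × 0.28 = 1 − 0.140 = 0.8600

0.86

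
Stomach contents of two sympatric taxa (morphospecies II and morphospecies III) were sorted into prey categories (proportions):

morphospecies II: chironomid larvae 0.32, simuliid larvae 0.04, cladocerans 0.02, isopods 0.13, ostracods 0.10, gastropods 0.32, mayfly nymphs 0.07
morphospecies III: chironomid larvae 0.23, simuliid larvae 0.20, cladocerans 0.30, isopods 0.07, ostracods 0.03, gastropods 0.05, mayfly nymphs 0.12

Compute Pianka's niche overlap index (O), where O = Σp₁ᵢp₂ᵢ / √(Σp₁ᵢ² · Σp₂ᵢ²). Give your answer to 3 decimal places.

0.560

Σ p₁ᵢp₂ᵢ = 0.0736 + 0.0080 + 0.0060 + 0.0091 + 0.0030 + 0.0160 + 0.0084 = 0.1241
Σp_1ᵢ² = 0.32² + 0.04² + 0.02² + 0.13² + 0.10² + 0.32² + 0.07² = 0.1024 + 0.0016 + 0.0004 + 0.0169 + 0.0100 + 0.1024 + 0.0049 = 0.2386
Σp_2ᵢ² = 0.23² + 0.20² + 0.30² + 0.07² + 0.03² + 0.05² + 0.12² = 0.0529 + 0.0400 + 0.0900 + 0.0049 + 0.0009 + 0.0025 + 0.0144 = 0.2056
O = 0.1241 / √(0.2386 × 0.2056) = 0.1241 / 0.221486 = 0.56031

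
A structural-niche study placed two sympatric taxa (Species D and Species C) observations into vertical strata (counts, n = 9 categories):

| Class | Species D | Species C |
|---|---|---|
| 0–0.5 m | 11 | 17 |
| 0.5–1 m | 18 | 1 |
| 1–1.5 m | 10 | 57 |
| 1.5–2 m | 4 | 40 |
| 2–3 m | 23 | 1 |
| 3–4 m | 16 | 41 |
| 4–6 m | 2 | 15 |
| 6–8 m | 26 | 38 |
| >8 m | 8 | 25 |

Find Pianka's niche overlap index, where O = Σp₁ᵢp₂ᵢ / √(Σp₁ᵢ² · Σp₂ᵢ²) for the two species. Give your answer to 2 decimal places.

Proportions for Species D (n=118): 11/118=0.0932, 18/118=0.1525, 10/118=0.0847, 4/118=0.0339, 23/118=0.1949, 16/118=0.1356, 2/118=0.0169, 26/118=0.2203, 8/118=0.0678
Proportions for Species C (n=235): 17/235=0.0723, 1/235=0.0043, 57/235=0.2426, 40/235=0.1702, 1/235=0.0043, 41/235=0.1745, 15/235=0.0638, 38/235=0.1617, 25/235=0.1064
Σ p₁ᵢp₂ᵢ = 0.006738 + 0.000656 + 0.020548 + 0.005770 + 0.000838 + 0.023662 + 0.001078 + 0.035623 + 0.007214 = 0.102127
Σp_1ᵢ² = 0.0932² + 0.1525² + 0.0847² + 0.0339² + 0.1949² + 0.1356² + 0.0169² + 0.2203² + 0.0678² = 0.008686 + 0.023256 + 0.007174 + 0.001149 + 0.037986 + 0.018387 + 0.000286 + 0.048532 + 0.004597 = 0.150053
Σp_2ᵢ² = 0.0723² + 0.0043² + 0.2426² + 0.1702² + 0.0043² + 0.1745² + 0.0638² + 0.1617² + 0.1064² = 0.005227 + 0.000018 + 0.058855 + 0.028968 + 0.000018 + 0.030450 + 0.004070 + 0.026147 + 0.011321 = 0.165074
O = 0.102127 / √(0.150053 × 0.165074) = 0.102127 / 0.1573844 = 0.6489

0.65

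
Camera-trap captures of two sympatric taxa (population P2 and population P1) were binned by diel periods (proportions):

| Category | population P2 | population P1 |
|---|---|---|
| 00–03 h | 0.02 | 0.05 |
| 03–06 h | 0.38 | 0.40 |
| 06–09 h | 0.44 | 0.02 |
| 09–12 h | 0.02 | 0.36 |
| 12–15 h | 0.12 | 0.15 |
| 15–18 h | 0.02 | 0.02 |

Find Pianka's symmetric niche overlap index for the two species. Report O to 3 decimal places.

Σ p₁ᵢp₂ᵢ = 0.0010 + 0.1520 + 0.0088 + 0.0072 + 0.0180 + 0.0004 = 0.1874
Σp_1ᵢ² = 0.02² + 0.38² + 0.44² + 0.02² + 0.12² + 0.02² = 0.0004 + 0.1444 + 0.1936 + 0.0004 + 0.0144 + 0.0004 = 0.3536
Σp_2ᵢ² = 0.05² + 0.40² + 0.02² + 0.36² + 0.15² + 0.02² = 0.0025 + 0.1600 + 0.0004 + 0.1296 + 0.0225 + 0.0004 = 0.3154
O = 0.1874 / √(0.3536 × 0.3154) = 0.1874 / 0.333954 = 0.56116

0.561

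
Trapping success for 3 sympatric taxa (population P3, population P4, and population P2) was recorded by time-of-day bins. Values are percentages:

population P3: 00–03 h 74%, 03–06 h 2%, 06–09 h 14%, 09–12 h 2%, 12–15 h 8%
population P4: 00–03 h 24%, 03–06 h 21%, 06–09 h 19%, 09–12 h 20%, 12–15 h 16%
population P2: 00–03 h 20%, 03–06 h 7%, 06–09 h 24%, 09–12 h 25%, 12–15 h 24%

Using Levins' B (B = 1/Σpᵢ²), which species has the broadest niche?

Convert percentages to proportions (divide by 100).
Σp_P3ᵢ² = 0.74² + 0.02² + 0.14² + 0.02² + 0.08² = 0.5476 + 0.0004 + 0.0196 + 0.0004 + 0.0064 = 0.5744
B_P3 = 1 / 0.5744 = 1.7409
Σp_P4ᵢ² = 0.24² + 0.21² + 0.19² + 0.20² + 0.16² = 0.0576 + 0.0441 + 0.0361 + 0.0400 + 0.0256 = 0.2034
B_P4 = 1 / 0.2034 = 4.9164
Σp_P2ᵢ² = 0.20² + 0.07² + 0.24² + 0.25² + 0.24² = 0.0400 + 0.0049 + 0.0576 + 0.0625 + 0.0576 = 0.2226
B_P2 = 1 / 0.2226 = 4.4924
Highest B → broadest niche (most generalist): population P4 (B = 4.92).

population P4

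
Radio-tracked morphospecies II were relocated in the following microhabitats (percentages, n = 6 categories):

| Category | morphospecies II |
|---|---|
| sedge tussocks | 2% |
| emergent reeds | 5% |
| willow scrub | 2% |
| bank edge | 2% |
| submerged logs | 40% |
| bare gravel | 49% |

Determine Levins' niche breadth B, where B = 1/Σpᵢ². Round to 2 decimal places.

Convert percentages to proportions (divide by 100).
Σpᵢ² = 0.02² + 0.05² + 0.02² + 0.02² + 0.40² + 0.49² = 0.0004 + 0.0025 + 0.0004 + 0.0004 + 0.1600 + 0.2401 = 0.4038
B = 1 / 0.4038 = 2.4765

2.48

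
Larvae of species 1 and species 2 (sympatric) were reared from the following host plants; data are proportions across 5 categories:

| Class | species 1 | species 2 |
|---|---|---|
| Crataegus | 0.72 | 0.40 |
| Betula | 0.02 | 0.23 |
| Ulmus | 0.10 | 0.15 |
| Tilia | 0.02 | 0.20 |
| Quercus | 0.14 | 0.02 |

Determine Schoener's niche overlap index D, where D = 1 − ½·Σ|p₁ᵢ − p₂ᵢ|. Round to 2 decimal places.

Σ|p₁ᵢ − p₂ᵢ| = 0.32 + 0.21 + 0.05 + 0.18 + 0.12 = 0.88
D = 1 − ½ × 0.88 = 1 − 0.440 = 0.5600

0.56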